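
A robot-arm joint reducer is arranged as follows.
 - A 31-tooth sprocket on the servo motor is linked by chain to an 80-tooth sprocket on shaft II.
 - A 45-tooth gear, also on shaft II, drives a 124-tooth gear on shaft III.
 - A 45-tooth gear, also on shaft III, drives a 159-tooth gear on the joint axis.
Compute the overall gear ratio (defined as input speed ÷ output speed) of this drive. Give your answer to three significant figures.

25.1

Each stage contributes driven/driver: chain 80/31 = 2.5806, gear mesh 124/45 = 2.7556, gear mesh 159/45 = 3.5333.
Overall: 2.5806 × 2.7556 × 3.5333 = 25.126.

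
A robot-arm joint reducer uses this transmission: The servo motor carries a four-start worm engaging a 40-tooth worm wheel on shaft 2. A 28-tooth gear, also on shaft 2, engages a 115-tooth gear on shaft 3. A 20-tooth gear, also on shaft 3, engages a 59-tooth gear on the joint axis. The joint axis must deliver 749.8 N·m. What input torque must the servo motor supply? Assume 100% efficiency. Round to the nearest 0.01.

Overall ratio R = 10 × 4.1071 × 2.95 = 121.16.
Input torque = output torque / R = 749.8 / 121.16 = 6.1885 N·m.

6.19 N·m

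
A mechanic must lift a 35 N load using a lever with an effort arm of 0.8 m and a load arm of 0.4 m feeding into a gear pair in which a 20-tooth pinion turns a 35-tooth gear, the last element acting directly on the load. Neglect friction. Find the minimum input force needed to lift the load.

10 N

Lever MA = effort arm / load arm = 0.8/0.4 = 2.
Gear pair MA = 35/20 = 1.75.
Combined ideal MA = 2 × 1.75 = 3.5.
Effort = load / MA = 35 / 3.5 = 10 N.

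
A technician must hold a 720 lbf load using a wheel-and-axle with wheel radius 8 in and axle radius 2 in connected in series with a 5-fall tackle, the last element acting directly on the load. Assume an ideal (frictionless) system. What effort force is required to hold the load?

Wheel-and-axle MA = R/r = 8/2 = 4.
Block-and-tackle MA = number of supporting rope parts = 5.
Combined ideal MA = 4 × 5 = 20.
Effort = load / MA = 720 / 20 = 36 lbf.

36 lbf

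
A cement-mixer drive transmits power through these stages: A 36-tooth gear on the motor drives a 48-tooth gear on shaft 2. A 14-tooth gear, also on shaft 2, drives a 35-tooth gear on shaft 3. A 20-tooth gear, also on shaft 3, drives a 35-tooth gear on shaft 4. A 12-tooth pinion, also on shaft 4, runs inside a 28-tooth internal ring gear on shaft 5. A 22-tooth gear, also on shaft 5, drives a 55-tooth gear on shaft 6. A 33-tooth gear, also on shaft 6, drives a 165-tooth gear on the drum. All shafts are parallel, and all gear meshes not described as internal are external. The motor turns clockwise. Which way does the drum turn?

the motor → shaft 2: external mesh, 1 reversal → CCW.
shaft 2 → shaft 3: external mesh, 1 reversal → CW.
shaft 3 → shaft 4: external mesh, 1 reversal → CCW.
shaft 4 → shaft 5: internal mesh, same direction → CCW.
shaft 5 → shaft 6: external mesh, 1 reversal → CW.
shaft 6 → the drum: external mesh, 1 reversal → CCW.
5 reversals in total — an odd number — so the drum turns opposite to the motor.

counterclockwise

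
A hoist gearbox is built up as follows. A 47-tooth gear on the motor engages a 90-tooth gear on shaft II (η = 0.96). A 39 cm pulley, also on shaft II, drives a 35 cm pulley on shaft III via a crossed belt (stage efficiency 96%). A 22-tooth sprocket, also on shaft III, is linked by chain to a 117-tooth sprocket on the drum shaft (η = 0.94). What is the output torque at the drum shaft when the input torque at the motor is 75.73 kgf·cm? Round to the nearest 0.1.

599.6 kgf·cm

Gear mesh: ratio = 90/47 = 1.9149; torque at shaft II = 75.73 × 1.9149 × 0.96 = 139.21 kgf·cm.
Belt: ratio = 35/39 = 0.89744; torque at shaft III = 139.21 × 0.89744 × 0.96 = 119.94 kgf·cm.
Chain: ratio = 117/22 = 5.3182; torque at the drum shaft = 119.94 × 5.3182 × 0.94 = 599.58 kgf·cm.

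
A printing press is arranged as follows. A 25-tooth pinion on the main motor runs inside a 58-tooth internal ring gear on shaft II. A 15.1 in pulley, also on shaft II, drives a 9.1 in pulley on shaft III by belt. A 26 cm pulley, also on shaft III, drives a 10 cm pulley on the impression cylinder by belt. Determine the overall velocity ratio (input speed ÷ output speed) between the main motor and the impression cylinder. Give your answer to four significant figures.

0.5377

Each stage contributes driven/driver: internal gear 58/25 = 2.32, belt 9.1/15.1 = 0.60265, belt 10/26 = 0.38462.
Overall: 2.32 × 0.60265 × 0.38462 = 0.53775.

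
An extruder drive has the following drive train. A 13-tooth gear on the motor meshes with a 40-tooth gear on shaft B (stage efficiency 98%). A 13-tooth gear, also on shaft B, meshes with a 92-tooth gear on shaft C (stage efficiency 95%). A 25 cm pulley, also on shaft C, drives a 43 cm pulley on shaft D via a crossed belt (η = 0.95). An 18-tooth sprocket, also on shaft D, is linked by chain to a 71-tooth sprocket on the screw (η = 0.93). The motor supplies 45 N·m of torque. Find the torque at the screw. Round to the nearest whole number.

gear mesh 40/13 = 3.0769 → τ = 45·3.0769·0.98 = 135.69 N·m
gear mesh 92/13 = 7.0769 → τ = 135.69·7.0769·0.95 = 912.27 N·m
belt 43/25 = 1.72 → τ = 912.27·1.72·0.95 = 1490.6 N·m
chain 71/18 = 3.9444 → τ = 1490.6·3.9444·0.93 = 5468.2 N·m

5468 N·m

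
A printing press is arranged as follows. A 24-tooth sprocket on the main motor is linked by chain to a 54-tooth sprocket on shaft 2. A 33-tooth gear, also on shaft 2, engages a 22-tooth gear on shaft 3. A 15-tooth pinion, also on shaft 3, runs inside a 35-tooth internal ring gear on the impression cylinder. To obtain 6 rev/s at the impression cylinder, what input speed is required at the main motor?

Overall ratio R = 2.25 × 0.66667 × 2.3333 = 3.5.
Required input speed = output speed × R = 6 × 3.5 = 21 rev/s.

21 rev/s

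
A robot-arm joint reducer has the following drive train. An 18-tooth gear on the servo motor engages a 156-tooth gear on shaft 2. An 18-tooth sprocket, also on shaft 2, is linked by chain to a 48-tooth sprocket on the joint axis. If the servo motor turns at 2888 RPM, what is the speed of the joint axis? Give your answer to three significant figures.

Gear mesh: ratio = 156/18 = 8.6667, so shaft 2 turns at 2888 / 8.6667 = 333.23 RPM.
Chain: ratio = 48/18 = 2.6667, so the joint axis turns at 333.23 / 2.6667 = 124.96 RPM.

125 RPM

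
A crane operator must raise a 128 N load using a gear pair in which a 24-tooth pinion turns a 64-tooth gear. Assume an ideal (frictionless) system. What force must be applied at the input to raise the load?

48 N

Gear pair MA = 64/24 = 2.6667.
Effort = load / MA = 128 / 2.6667 = 48 N.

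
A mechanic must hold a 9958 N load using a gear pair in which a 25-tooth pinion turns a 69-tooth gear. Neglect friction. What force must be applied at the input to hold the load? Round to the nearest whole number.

3608 N

Gear pair MA = 69/25 = 2.76.
Effort = load / MA = 9958 / 2.76 = 3608 N.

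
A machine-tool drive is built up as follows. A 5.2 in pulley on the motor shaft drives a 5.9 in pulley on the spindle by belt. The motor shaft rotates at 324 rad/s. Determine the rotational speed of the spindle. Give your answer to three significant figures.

286 rad/s

the motor shaft → the spindle (belt, 5.9/5.2): 324 ÷ 1.1346 = 285.56 rad/s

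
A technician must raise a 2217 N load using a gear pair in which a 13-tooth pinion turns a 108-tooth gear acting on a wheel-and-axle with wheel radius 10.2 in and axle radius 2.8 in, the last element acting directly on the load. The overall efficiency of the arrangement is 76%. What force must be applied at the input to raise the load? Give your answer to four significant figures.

Gear pair MA = 108/13 = 8.3077.
Wheel-and-axle MA = R/r = 10.2/2.8 = 3.6429.
Combined ideal MA = 8.3077 × 3.6429 = 30.264.
Actual MA = 30.264 × 0.76 = 23.
Effort = load / actual MA = 2217 / 23 = 96.389 N.

96.39 N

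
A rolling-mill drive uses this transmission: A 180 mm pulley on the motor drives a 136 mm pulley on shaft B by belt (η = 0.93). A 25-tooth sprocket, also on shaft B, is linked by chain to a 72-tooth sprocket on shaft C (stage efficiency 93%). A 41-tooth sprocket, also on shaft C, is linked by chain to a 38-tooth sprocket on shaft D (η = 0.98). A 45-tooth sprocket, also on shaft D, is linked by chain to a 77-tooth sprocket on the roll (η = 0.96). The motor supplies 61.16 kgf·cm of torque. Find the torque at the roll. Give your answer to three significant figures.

belt 136/180 = 0.75556 → τ = 61.16·0.75556·0.93 = 42.975 kgf·cm
chain 72/25 = 2.88 → τ = 42.975·2.88·0.93 = 115.1 kgf·cm
chain 38/41 = 0.92683 → τ = 115.1·0.92683·0.98 = 104.55 kgf·cm
chain 77/45 = 1.7111 → τ = 104.55·1.7111·0.96 = 171.74 kgf·cm

172 kgf·cm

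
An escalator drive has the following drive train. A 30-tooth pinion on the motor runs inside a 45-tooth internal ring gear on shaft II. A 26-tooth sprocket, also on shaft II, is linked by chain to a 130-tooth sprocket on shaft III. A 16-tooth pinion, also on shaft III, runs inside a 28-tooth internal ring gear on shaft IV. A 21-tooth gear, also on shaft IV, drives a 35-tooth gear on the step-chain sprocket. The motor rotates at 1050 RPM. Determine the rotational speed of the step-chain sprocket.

internal gear 45/30 = 1.5 → 1050/1.5 = 700 RPM
chain 130/26 = 5 → 700/5 = 140 RPM
internal gear 28/16 = 1.75 → 140/1.75 = 80 RPM
gear mesh 35/21 = 1.6667 → 80/1.6667 = 48 RPM

48 RPM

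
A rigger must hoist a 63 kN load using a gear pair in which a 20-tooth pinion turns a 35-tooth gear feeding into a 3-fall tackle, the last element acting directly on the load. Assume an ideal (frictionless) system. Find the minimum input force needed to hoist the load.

12 kN

Gear pair MA = 35/20 = 1.75.
Block-and-tackle MA = number of supporting rope parts = 3.
Combined ideal MA = 1.75 × 3 = 5.25.
Effort = load / MA = 63 / 5.25 = 12 kN.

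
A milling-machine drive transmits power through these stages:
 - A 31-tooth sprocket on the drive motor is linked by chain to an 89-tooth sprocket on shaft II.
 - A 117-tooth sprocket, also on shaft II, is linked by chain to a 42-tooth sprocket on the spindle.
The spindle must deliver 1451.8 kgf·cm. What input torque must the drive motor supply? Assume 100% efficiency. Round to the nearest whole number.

1409 kgf·cm

Overall ratio R = 2.871 × 0.35897 = 1.0306.
Input torque = output torque / R = 1451.8 / 1.0306 = 1408.7 kgf·cm.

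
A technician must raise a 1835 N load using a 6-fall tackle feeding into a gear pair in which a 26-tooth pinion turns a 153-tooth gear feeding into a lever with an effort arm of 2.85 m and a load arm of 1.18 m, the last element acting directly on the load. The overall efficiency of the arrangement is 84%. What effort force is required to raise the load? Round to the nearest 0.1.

Block-and-tackle MA = number of supporting rope parts = 6.
Gear pair MA = 153/26 = 5.8846.
Lever MA = effort arm / load arm = 2.85/1.18 = 2.4153.
Combined ideal MA = 6 × 5.8846 × 2.4153 = 85.277.
Actual MA = 85.277 × 0.84 = 71.633.
Effort = load / actual MA = 1835 / 71.633 = 25.617 N.

25.6 N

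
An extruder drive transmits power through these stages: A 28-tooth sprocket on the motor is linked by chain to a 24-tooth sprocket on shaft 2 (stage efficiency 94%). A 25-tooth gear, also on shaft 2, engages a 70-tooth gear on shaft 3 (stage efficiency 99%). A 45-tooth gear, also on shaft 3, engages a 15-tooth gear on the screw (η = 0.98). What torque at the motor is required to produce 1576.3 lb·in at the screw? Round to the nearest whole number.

2161 lb·in

Overall ratio R = 0.85714 × 2.8 × 0.33333 = 0.8; overall efficiency η = 0.94 × 0.99 × 0.98 = 0.9120.
Input torque = output torque / (R × η) = 1576.3 / (0.8 × 0.9120) = 2160.5 lb·in.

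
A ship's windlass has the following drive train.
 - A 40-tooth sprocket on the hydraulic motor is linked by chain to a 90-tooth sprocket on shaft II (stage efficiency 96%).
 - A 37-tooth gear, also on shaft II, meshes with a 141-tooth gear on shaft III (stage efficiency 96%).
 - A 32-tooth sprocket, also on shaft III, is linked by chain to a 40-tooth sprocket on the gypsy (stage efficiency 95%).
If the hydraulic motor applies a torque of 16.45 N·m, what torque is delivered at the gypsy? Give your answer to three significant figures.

154 N·m

Chain: ratio = 90/40 = 2.25; torque at shaft II = 16.45 × 2.25 × 0.96 = 35.532 N·m.
Gear mesh: ratio = 141/37 = 3.8108; torque at shaft III = 35.532 × 3.8108 × 0.96 = 129.99 N·m.
Chain: ratio = 40/32 = 1.25; torque at the gypsy = 129.99 × 1.25 × 0.95 = 154.36 N·m.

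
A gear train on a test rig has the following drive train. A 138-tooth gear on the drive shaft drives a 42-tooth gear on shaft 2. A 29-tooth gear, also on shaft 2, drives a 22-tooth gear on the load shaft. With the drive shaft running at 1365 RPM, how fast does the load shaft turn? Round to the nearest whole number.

5912 RPM

Gear mesh: ratio = 42/138 = 0.30435, so shaft 2 turns at 1365 / 0.30435 = 4485 RPM.
Gear mesh: ratio = 22/29 = 0.75862, so the load shaft turns at 4485 / 0.75862 = 5912 RPM.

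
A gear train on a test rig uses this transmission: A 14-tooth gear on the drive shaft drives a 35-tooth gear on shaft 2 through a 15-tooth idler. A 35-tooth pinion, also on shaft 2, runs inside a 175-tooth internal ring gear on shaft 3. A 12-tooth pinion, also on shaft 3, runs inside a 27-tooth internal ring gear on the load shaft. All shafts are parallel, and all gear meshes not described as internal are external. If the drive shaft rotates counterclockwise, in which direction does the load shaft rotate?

counterclockwise

the drive shaft → shaft 2: driver → idler → driven is 2 external meshes, 2 reversals → CCW.
shaft 2 → shaft 3: internal mesh, same direction → CCW.
shaft 3 → the load shaft: internal mesh, same direction → CCW.
2 reversals in total — an even number — so the load shaft turns the same way as the drive shaft.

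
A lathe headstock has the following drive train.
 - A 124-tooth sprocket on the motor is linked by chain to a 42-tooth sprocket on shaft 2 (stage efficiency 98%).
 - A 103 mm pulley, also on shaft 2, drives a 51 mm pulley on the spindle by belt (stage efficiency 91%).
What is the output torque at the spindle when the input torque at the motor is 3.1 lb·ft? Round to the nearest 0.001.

0.464 lb·ft

After the chain (42/124): 3.1 × 0.33871 × 0.98 = 1.029 lb·ft
After the belt (51/103): 1.029 × 0.49515 × 0.91 = 0.46365 lb·ft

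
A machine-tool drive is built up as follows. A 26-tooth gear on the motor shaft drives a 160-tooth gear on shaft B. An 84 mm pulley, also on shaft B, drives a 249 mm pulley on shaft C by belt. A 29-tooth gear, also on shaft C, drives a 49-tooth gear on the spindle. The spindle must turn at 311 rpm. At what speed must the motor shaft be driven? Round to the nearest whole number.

Overall ratio R = 6.1538 × 2.9643 × 1.6897 = 30.822.
Required input speed = output speed × R = 311 × 30.822 = 9585.7 rpm.

9586 rpm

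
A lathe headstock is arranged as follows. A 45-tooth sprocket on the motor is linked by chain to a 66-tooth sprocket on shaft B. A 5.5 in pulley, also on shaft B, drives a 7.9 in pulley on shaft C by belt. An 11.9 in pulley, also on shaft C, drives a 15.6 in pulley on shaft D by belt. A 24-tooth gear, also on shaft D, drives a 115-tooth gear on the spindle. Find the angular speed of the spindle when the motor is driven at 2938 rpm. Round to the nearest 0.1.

222.0 rpm

Chain: ratio = 66/45 = 1.4667, so shaft B turns at 2938 / 1.4667 = 2003.2 rpm.
Belt: ratio = 7.9/5.5 = 1.4364, so shaft C turns at 2003.2 / 1.4364 = 1394.6 rpm.
Belt: ratio = 15.6/11.9 = 1.3109, so shaft D turns at 1394.6 / 1.3109 = 1063.8 rpm.
Gear mesh: ratio = 115/24 = 4.7917, so the spindle turns at 1063.8 / 4.7917 = 222.02 rpm.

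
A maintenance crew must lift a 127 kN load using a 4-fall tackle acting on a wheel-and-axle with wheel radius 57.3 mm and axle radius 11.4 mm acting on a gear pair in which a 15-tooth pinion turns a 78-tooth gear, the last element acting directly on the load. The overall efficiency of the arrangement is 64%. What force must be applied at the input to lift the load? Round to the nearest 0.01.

Block-and-tackle MA = number of supporting rope parts = 4.
Wheel-and-axle MA = R/r = 57.3/11.4 = 5.0263.
Gear pair MA = 78/15 = 5.2.
Combined ideal MA = 4 × 5.0263 × 5.2 = 104.55.
Actual MA = 104.55 × 0.64 = 66.91.
Effort = load / actual MA = 127 / 66.91 = 1.8981 kN.

1.90 kN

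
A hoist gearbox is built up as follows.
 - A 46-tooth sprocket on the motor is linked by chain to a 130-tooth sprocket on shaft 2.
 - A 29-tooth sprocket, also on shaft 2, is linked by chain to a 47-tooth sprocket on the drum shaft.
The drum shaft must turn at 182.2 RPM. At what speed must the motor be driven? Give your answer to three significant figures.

Overall ratio R = 2.8261 × 1.6207 = 4.5802.
Required input speed = output speed × R = 182.2 × 4.5802 = 834.51 RPM.

835 RPM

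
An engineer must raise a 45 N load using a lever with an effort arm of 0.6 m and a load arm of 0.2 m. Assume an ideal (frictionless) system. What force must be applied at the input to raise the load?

15 N

Lever MA = effort arm / load arm = 0.6/0.2 = 3.
Effort = load / MA = 45 / 3 = 15 N.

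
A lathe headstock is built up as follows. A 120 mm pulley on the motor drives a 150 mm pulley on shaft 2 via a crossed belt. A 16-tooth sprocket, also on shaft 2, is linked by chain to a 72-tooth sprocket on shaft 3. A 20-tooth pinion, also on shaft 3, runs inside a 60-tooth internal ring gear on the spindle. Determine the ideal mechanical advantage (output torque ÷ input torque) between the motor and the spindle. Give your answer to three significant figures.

Each stage contributes driven/driver: belt 150/120 = 1.25, chain 72/16 = 4.5, internal gear 60/20 = 3.
Overall: 1.25 × 4.5 × 3 = 16.875.

16.9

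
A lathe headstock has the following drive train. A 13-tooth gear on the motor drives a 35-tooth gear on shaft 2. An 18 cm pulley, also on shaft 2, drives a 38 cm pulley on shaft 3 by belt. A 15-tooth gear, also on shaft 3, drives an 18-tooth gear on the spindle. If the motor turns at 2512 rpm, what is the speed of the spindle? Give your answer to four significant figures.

the motor → shaft 2 (gear mesh, 35/13): 2512 ÷ 2.6923 = 933.03 rpm
shaft 2 → shaft 3 (belt, 38/18): 933.03 ÷ 2.1111 = 441.96 rpm
shaft 3 → the spindle (gear mesh, 18/15): 441.96 ÷ 1.2 = 368.3 rpm

368.3 rpm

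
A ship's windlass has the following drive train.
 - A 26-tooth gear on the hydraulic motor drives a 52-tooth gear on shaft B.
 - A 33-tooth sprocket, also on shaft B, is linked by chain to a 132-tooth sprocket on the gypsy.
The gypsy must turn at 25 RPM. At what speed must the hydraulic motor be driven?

200 RPM

Overall ratio R = 2 × 4 = 8.
Required input speed = output speed × R = 25 × 8 = 200 RPM.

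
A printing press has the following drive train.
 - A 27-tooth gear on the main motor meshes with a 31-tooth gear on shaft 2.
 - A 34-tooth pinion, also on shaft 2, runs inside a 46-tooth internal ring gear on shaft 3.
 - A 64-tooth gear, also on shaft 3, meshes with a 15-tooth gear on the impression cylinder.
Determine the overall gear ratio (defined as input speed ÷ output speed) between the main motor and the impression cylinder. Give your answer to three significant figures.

0.364

Each stage contributes driven/driver: gear mesh 31/27 = 1.1481, internal gear 46/34 = 1.3529, gear mesh 15/64 = 0.23438.
Overall: 1.1481 × 1.3529 × 0.23438 = 0.36407.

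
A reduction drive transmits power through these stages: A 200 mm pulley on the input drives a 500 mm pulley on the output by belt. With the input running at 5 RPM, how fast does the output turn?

Belt: ratio = 500/200 = 2.5, so the output turns at 5 / 2.5 = 2 RPM.

2 RPM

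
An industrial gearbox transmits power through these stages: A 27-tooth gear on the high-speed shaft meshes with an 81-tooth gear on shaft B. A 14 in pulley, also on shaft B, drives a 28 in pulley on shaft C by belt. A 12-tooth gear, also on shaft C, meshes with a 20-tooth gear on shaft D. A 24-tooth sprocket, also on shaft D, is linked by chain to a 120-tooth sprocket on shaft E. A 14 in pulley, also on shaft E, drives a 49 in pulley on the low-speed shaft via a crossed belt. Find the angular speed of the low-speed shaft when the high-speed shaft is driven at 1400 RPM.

8 RPM

the high-speed shaft → shaft B (gear mesh, 81/27): 1400 ÷ 3 = 466.67 RPM
shaft B → shaft C (belt, 28/14): 466.67 ÷ 2 = 233.33 RPM
shaft C → shaft D (gear mesh, 20/12): 233.33 ÷ 1.6667 = 140 RPM
shaft D → shaft E (chain, 120/24): 140 ÷ 5 = 28 RPM
shaft E → the low-speed shaft (belt, 49/14): 28 ÷ 3.5 = 8 RPM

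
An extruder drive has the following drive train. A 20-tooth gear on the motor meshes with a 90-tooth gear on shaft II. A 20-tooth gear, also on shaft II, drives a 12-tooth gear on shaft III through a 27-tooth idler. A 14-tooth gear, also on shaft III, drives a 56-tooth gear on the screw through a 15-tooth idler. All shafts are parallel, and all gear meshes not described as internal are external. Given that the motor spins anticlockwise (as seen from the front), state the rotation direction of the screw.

the motor → shaft II: external mesh, 1 reversal → CW.
shaft II → shaft III: driver → idler → driven is 2 external meshes, 2 reversals → CW.
shaft III → the screw: driver → idler → driven is 2 external meshes, 2 reversals → CW.
5 reversals in total — an odd number — so the screw turns opposite to the motor.

clockwise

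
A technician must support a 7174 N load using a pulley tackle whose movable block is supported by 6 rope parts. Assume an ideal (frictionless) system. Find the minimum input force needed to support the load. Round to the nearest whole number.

1196 N

Block-and-tackle MA = number of supporting rope parts = 6.
Effort = load / MA = 7174 / 6 = 1195.7 N.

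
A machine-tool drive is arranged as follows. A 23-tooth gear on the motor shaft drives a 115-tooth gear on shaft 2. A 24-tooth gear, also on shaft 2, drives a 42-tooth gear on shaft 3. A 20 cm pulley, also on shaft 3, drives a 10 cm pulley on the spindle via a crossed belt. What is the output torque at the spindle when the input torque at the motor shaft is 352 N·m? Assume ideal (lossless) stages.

Gear mesh: ratio = 115/23 = 5; torque at shaft 2 = 352 × 5 = 1760 N·m.
Gear mesh: ratio = 42/24 = 1.75; torque at shaft 3 = 1760 × 1.75 = 3080 N·m.
Belt: ratio = 10/20 = 0.5; torque at the spindle = 3080 × 0.5 = 1540 N·m.

1540 N·m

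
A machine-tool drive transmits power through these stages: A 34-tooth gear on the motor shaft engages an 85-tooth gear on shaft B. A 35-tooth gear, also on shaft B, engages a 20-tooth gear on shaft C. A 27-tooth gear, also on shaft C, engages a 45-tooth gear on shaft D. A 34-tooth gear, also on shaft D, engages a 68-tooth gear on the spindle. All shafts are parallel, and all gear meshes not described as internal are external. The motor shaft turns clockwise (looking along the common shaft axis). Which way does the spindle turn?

clockwise

the motor shaft → shaft B: external mesh, 1 reversal → CCW.
shaft B → shaft C: external mesh, 1 reversal → CW.
shaft C → shaft D: external mesh, 1 reversal → CCW.
shaft D → the spindle: external mesh, 1 reversal → CW.
4 reversals in total — an even number — so the spindle turns the same way as the motor shaft.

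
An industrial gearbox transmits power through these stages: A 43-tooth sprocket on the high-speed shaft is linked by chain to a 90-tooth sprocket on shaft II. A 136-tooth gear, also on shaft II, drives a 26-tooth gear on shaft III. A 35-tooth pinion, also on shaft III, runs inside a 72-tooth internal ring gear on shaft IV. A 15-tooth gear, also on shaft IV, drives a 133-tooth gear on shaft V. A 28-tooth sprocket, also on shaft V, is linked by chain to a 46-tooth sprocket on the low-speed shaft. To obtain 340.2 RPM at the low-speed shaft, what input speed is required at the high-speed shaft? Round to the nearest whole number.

4079 RPM

Overall ratio R = 2.093 × 0.19118 × 2.0571 × 8.8667 × 1.6429 = 11.99.
Required input speed = output speed × R = 340.2 × 11.99 = 4079.1 RPM.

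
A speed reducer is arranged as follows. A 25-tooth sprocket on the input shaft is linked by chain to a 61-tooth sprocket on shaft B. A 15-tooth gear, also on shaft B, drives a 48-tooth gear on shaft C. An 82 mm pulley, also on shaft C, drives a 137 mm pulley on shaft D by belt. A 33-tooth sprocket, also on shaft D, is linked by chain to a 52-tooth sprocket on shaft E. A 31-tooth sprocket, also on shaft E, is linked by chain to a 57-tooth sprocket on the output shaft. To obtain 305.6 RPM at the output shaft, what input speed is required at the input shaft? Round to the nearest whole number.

Overall ratio R = 2.44 × 3.2 × 1.6707 × 1.5758 × 1.8387 = 37.796.
Required input speed = output speed × R = 305.6 × 37.796 = 11551 RPM.

11551 RPM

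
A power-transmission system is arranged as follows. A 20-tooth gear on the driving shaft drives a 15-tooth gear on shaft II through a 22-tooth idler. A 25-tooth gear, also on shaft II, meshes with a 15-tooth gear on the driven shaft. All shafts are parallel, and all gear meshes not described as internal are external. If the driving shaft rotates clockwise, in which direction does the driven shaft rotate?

the driving shaft → shaft II: driver → idler → driven is 2 external meshes, 2 reversals → CW.
shaft II → the driven shaft: external mesh, 1 reversal → CCW.
3 reversals in total — an odd number — so the driven shaft turns opposite to the driving shaft.

counterclockwise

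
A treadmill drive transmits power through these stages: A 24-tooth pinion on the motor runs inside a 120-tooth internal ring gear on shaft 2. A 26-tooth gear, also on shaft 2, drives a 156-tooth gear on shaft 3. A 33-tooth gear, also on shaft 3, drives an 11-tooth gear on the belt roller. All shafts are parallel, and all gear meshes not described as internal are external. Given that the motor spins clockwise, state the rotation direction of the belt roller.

the motor → shaft 2: internal mesh, same direction → CW.
shaft 2 → shaft 3: external mesh, 1 reversal → CCW.
shaft 3 → the belt roller: external mesh, 1 reversal → CW.
2 reversals in total — an even number — so the belt roller turns the same way as the motor.

clockwise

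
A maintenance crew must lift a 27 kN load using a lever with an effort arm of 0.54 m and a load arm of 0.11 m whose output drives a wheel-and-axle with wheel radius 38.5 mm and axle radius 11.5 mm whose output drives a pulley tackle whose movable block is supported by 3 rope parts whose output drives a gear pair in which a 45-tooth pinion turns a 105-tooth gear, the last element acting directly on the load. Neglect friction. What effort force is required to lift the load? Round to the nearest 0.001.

0.235 kN

Lever MA = effort arm / load arm = 0.54/0.11 = 4.9091.
Wheel-and-axle MA = R/r = 38.5/11.5 = 3.3478.
Block-and-tackle MA = number of supporting rope parts = 3.
Gear pair MA = 105/45 = 2.3333.
Combined ideal MA = 4.9091 × 3.3478 × 3 × 2.3333 = 115.04.
Effort = load / MA = 27 / 115.04 = 0.23469 kN.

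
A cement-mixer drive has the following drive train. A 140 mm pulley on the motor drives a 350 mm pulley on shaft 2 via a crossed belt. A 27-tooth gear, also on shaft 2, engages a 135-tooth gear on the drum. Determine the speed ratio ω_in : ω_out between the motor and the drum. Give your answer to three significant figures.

12.5

Each stage contributes driven/driver: belt 350/140 = 2.5, gear mesh 135/27 = 5.
Overall: 2.5 × 5 = 12.5.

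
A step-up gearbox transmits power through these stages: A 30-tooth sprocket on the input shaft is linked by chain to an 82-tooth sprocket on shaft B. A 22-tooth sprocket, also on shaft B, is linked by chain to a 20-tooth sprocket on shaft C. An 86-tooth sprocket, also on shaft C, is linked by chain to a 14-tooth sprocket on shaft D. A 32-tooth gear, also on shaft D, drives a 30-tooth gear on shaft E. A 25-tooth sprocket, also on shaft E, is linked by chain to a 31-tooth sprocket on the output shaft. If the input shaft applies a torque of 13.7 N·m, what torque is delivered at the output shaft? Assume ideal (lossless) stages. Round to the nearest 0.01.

After the chain (82/30): 13.7 × 2.7333 = 37.447 N·m
After the chain (20/22): 37.447 × 0.90909 = 34.042 N·m
After the chain (14/86): 34.042 × 0.16279 = 5.5418 N·m
After the gear mesh (30/32): 5.5418 × 0.9375 = 5.1954 N·m
After the chain (31/25): 5.1954 × 1.24 = 6.4423 N·m

6.44 N·m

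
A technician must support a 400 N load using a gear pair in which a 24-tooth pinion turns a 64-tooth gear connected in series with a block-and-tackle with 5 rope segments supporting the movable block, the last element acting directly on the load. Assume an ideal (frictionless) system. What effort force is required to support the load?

Gear pair MA = 64/24 = 2.6667.
Block-and-tackle MA = number of supporting rope parts = 5.
Combined ideal MA = 2.6667 × 5 = 13.333.
Effort = load / MA = 400 / 13.333 = 30 N.

30 N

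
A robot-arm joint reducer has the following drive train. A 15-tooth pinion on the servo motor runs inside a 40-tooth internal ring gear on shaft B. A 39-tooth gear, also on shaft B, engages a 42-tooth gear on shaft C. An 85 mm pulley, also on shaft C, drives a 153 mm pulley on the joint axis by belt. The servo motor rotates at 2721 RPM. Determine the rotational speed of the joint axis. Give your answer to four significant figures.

Internal gear: ratio = 40/15 = 2.6667, so shaft B turns at 2721 / 2.6667 = 1020.4 RPM.
Gear mesh: ratio = 42/39 = 1.0769, so shaft C turns at 1020.4 / 1.0769 = 947.49 RPM.
Belt: ratio = 153/85 = 1.8, so the joint axis turns at 947.49 / 1.8 = 526.38 RPM.

526.4 RPM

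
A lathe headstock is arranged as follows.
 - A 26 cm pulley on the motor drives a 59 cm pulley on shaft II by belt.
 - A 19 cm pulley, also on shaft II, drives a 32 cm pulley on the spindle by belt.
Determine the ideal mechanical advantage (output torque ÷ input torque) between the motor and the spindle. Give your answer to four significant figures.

3.822

Each stage contributes driven/driver: belt 59/26 = 2.2692, belt 32/19 = 1.6842.
Overall: 2.2692 × 1.6842 = 3.8219.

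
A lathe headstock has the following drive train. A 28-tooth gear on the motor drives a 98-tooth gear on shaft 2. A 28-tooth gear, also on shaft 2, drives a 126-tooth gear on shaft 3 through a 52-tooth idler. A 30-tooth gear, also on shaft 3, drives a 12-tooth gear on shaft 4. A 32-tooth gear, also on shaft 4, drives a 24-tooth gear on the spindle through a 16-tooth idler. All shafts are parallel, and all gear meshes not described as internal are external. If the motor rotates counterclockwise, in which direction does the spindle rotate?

counterclockwise

the motor → shaft 2: external mesh, 1 reversal → CW.
shaft 2 → shaft 3: driver → idler → driven is 2 external meshes, 2 reversals → CW.
shaft 3 → shaft 4: external mesh, 1 reversal → CCW.
shaft 4 → the spindle: driver → idler → driven is 2 external meshes, 2 reversals → CCW.
6 reversals in total — an even number — so the spindle turns the same way as the motor.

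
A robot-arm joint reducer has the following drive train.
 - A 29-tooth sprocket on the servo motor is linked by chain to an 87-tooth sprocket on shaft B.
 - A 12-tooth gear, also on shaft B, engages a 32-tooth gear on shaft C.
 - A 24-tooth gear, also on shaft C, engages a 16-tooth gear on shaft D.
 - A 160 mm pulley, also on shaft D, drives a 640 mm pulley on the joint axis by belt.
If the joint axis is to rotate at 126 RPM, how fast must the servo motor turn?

Overall ratio R = 3 × 2.6667 × 0.66667 × 4 = 21.333.
Required input speed = output speed × R = 126 × 21.333 = 2688 RPM.

2688 RPM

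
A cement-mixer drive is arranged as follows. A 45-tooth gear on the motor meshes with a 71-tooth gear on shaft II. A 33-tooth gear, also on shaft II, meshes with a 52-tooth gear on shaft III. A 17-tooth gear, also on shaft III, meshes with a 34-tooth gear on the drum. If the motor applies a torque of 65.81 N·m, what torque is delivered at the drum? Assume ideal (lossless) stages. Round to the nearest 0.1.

327.2 N·m

Gear mesh: ratio = 71/45 = 1.5778; torque at shaft II = 65.81 × 1.5778 = 103.83 N·m.
Gear mesh: ratio = 52/33 = 1.5758; torque at shaft III = 103.83 × 1.5758 = 163.62 N·m.
Gear mesh: ratio = 34/17 = 2; torque at the drum = 163.62 × 2 = 327.23 N·m.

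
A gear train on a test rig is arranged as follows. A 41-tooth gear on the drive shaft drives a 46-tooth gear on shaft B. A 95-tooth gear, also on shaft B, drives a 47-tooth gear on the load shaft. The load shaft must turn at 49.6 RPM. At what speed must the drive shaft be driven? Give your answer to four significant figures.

Overall ratio R = 1.122 × 0.49474 = 0.55507.
Required input speed = output speed × R = 49.6 × 0.55507 = 27.532 RPM.

27.53 RPM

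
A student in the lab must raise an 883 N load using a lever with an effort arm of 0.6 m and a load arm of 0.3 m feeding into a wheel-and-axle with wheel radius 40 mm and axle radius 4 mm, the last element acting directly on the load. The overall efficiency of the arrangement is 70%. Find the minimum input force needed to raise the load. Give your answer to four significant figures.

Lever MA = effort arm / load arm = 0.6/0.3 = 2.
Wheel-and-axle MA = R/r = 40/4 = 10.
Combined ideal MA = 2 × 10 = 20.
Actual MA = 20 × 0.70 = 14.
Effort = load / actual MA = 883 / 14 = 63.071 N.

63.07 N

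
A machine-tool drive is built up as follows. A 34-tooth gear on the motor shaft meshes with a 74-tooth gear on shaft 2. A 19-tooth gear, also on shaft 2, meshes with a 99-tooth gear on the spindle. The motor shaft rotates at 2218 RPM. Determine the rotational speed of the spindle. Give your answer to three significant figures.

196 RPM

the motor shaft → shaft 2 (gear mesh, 74/34): 2218 ÷ 2.1765 = 1019.1 RPM
shaft 2 → the spindle (gear mesh, 99/19): 1019.1 ÷ 5.2105 = 195.58 RPM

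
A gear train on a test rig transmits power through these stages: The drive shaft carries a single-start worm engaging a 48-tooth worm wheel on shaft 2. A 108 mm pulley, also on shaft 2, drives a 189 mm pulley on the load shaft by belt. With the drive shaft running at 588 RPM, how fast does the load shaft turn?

7 RPM

Worm: ratio = 48/1 = 48, so shaft 2 turns at 588 / 48 = 12.25 RPM.
Belt: ratio = 189/108 = 1.75, so the load shaft turns at 12.25 / 1.75 = 7 RPM.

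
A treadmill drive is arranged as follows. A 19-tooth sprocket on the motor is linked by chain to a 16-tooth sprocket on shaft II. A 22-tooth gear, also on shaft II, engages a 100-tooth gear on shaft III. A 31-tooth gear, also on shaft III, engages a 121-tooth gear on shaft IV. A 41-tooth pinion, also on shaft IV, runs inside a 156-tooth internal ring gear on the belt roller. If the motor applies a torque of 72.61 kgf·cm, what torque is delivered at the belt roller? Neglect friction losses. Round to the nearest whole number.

4128 kgf·cm

chain 16/19 = 0.84211 → τ = 72.61·0.84211 = 61.145 kgf·cm
gear mesh 100/22 = 4.5455 → τ = 61.145·4.5455 = 277.93 kgf·cm
gear mesh 121/31 = 3.9032 → τ = 277.93·3.9032 = 1084.8 kgf·cm
internal gear 156/41 = 3.8049 → τ = 1084.8·3.8049 = 4127.7 kgf·cm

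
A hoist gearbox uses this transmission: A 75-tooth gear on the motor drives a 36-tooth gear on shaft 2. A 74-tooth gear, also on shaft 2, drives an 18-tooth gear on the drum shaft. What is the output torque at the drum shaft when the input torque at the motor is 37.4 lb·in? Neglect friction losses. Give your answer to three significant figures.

4.37 lb·in

After the gear mesh (36/75): 37.4 × 0.48 = 17.952 lb·in
After the gear mesh (18/74): 17.952 × 0.24324 = 4.3667 lb·in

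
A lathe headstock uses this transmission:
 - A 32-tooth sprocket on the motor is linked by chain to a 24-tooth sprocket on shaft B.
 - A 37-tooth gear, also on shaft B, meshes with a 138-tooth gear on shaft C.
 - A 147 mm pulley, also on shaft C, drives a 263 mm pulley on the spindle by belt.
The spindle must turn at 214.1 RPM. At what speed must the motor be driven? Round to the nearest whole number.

1072 RPM

Overall ratio R = 0.75 × 3.7297 × 1.7891 = 5.0047.
Required input speed = output speed × R = 214.1 × 5.0047 = 1071.5 RPM.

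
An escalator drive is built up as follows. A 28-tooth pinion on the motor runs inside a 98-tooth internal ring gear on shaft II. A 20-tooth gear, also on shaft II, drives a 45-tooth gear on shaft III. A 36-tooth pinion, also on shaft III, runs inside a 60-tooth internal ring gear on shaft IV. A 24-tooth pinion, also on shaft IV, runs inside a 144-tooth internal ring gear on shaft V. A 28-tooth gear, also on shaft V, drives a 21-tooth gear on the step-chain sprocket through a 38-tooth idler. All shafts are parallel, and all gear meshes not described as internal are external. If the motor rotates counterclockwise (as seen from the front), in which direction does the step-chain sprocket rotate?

clockwise

the motor → shaft II: internal mesh, same direction → CCW.
shaft II → shaft III: external mesh, 1 reversal → CW.
shaft III → shaft IV: internal mesh, same direction → CW.
shaft IV → shaft V: internal mesh, same direction → CW.
shaft V → the step-chain sprocket: driver → idler → driven is 2 external meshes, 2 reversals → CW.
3 reversals in total — an odd number — so the step-chain sprocket turns opposite to the motor.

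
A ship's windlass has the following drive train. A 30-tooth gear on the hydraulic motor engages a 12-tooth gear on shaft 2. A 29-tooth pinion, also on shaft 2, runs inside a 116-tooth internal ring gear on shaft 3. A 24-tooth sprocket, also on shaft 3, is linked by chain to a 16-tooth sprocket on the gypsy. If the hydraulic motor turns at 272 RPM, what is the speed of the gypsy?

the hydraulic motor → shaft 2 (gear mesh, 12/30): 272 ÷ 0.4 = 680 RPM
shaft 2 → shaft 3 (internal gear, 116/29): 680 ÷ 4 = 170 RPM
shaft 3 → the gypsy (chain, 16/24): 170 ÷ 0.66667 = 255 RPM

255 RPM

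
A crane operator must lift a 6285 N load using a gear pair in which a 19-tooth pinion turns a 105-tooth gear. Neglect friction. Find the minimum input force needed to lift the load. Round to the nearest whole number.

Gear pair MA = 105/19 = 5.5263.
Effort = load / MA = 6285 / 5.5263 = 1137.3 N.

1137 N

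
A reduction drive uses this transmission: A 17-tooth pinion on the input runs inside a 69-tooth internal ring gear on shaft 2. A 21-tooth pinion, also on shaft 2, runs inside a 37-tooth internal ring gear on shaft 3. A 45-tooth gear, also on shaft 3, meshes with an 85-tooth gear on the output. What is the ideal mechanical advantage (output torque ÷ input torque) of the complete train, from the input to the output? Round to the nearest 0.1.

Each stage contributes driven/driver: internal gear 69/17 = 4.0588, internal gear 37/21 = 1.7619, gear mesh 85/45 = 1.8889.
Overall: 4.0588 × 1.7619 × 1.8889 = 13.508.

13.5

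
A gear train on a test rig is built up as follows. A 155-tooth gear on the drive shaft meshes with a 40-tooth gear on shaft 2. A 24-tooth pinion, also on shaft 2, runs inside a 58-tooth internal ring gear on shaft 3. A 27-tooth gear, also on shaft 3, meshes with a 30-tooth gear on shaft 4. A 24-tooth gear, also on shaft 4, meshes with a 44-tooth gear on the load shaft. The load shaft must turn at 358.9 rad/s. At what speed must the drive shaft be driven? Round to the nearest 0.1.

Overall ratio R = 0.25806 × 2.4167 × 1.1111 × 1.8333 = 1.2704.
Required input speed = output speed × R = 358.9 × 1.2704 = 455.95 rad/s.

456.0 rad/s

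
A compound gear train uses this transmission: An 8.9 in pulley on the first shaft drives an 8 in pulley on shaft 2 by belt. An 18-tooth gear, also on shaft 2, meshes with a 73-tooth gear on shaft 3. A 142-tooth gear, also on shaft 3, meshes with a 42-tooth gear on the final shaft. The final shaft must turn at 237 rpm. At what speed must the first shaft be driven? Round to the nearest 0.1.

Overall ratio R = 0.89888 × 4.0556 × 0.29577 = 1.0782.
Required input speed = output speed × R = 237 × 1.0782 = 255.54 rpm.

255.5 rpm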